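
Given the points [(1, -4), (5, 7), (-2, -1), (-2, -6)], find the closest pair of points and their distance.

Computing all pairwise distances among 4 points:

d((1, -4), (5, 7)) = 11.7047
d((1, -4), (-2, -1)) = 4.2426
d((1, -4), (-2, -6)) = 3.6056 <-- minimum
d((5, 7), (-2, -1)) = 10.6301
d((5, 7), (-2, -6)) = 14.7648
d((-2, -1), (-2, -6)) = 5.0

Closest pair: (1, -4) and (-2, -6) with distance 3.6056

The closest pair is (1, -4) and (-2, -6) with Euclidean distance 3.6056. For 4 points, brute-force pairwise comparison is shown above. For large n, the divide-and-conquer algorithm (sort by x, recurse on halves, check the dividing strip) achieves O(n log n).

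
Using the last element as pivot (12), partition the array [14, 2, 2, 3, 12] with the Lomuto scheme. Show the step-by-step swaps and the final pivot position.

Lomuto partition with pivot = 12:

Initial array: [14, 2, 2, 3, 12]

arr[0]=14 > 12: no swap
arr[1]=2 <= 12: swap with position 0, array becomes [2, 14, 2, 3, 12]
arr[2]=2 <= 12: swap with position 1, array becomes [2, 2, 14, 3, 12]
arr[3]=3 <= 12: swap with position 2, array becomes [2, 2, 3, 14, 12]

Place pivot at position 3: [2, 2, 3, 12, 14]
Pivot position: 3

After partitioning with pivot 12, the array becomes [2, 2, 3, 12, 14]. The pivot is placed at index 3. All elements to the left of the pivot are <= 12, and all elements to the right are > 12.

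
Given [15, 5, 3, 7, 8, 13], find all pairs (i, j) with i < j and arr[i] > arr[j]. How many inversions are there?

Finding inversions in [15, 5, 3, 7, 8, 13]:

(0, 1): arr[0]=15 > arr[1]=5
(0, 2): arr[0]=15 > arr[2]=3
(0, 3): arr[0]=15 > arr[3]=7
(0, 4): arr[0]=15 > arr[4]=8
(0, 5): arr[0]=15 > arr[5]=13
(1, 2): arr[1]=5 > arr[2]=3

Total inversions: 6

The array has 6 inversion(s): (0,1), (0,2), (0,3), (0,4), (0,5), (1,2). Each pair (i,j) satisfies i < j and arr[i] > arr[j].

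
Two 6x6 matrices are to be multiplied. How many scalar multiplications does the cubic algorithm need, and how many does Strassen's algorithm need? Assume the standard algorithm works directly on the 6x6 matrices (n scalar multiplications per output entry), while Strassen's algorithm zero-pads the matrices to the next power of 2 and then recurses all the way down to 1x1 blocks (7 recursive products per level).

Matrix multiplication for 6x6 matrices:

Strassen's algorithm requires power-of-2 dimensions. Pad 6x6 to 8x8 (next power of 2).

Standard algorithm: 6^3 = 216 multiplications
Strassen's algorithm: 7^(log2(8)) = 7^3 = 343 multiplications
Difference: 216 - 343 = -127 (Strassen uses MORE here due to padding overhead — for small or just-over-power-of-2 n, padding can outweigh the per-level savings)

Standard: 216 multiplications (6^3). Strassen: 343 multiplications (7^3, after padding to 8x8). Strassen reduces 8 recursive multiplications to 7 at each level.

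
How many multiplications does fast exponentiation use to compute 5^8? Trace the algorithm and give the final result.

Computing 5^8 by squaring (build up from 5^1; each line after the first costs one multiplication):

5^1 = 5
5^2 = (5^1)^2 = 5^2 = 25
5^4 = (5^2)^2 = 25^2 = 625
5^8 = (5^4)^2 = 625^2 = 390625

Result: 390625
Multiplications needed: 3 (3 lines after 5^1)

5^8 = 390625. Using exponentiation by squaring, this requires 3 multiplications. The key idea: if the exponent is even, square the half-power; if odd, multiply by the base once.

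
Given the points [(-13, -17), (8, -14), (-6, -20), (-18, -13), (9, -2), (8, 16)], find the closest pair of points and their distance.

Computing all pairwise distances among 6 points:

d((-13, -17), (8, -14)) = 21.2132
d((-13, -17), (-6, -20)) = 7.6158
d((-13, -17), (-18, -13)) = 6.4031 <-- minimum
d((-13, -17), (9, -2)) = 26.6271
d((-13, -17), (8, 16)) = 39.1152
d((8, -14), (-6, -20)) = 15.2315
d((8, -14), (-18, -13)) = 26.0192
d((8, -14), (9, -2)) = 12.0416
d((8, -14), (8, 16)) = 30.0
d((-6, -20), (-18, -13)) = 13.8924
d((-6, -20), (9, -2)) = 23.4307
d((-6, -20), (8, 16)) = 38.6264
d((-18, -13), (9, -2)) = 29.1548
d((-18, -13), (8, 16)) = 38.9487
d((9, -2), (8, 16)) = 18.0278

Closest pair: (-13, -17) and (-18, -13) with distance 6.4031

The closest pair is (-13, -17) and (-18, -13) with Euclidean distance 6.4031. For 6 points, brute-force pairwise comparison is shown above. For large n, the divide-and-conquer algorithm (sort by x, recurse on halves, check the dividing strip) achieves O(n log n).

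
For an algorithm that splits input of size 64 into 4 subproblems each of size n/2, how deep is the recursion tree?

For divide and conquer with division factor 2:

Problem sizes at each level:
Level 0: 64
Level 1: 32
Level 2: 16
Level 3: 8
Level 4: 4
Level 5: 2
Level 6: 1

The root is level 0 and the size-1 base case is level 6 (the tree spans levels 0 through 6, i.e. 7 levels counting the root), so the depth is the number of divisions: log_2(64) = 6

The recursion tree depth is log_2(64) = 6. At each level, the problem size is divided by 2, so it takes 6 divisions to reduce to a base case of size 1. The algorithm makes 4 recursive calls at each level.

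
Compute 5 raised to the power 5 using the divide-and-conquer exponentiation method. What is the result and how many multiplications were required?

Computing 5^5 by squaring (build up from 5^1; each line after the first costs one multiplication):

5^1 = 5
5^2 = (5^1)^2 = 5^2 = 25
5^4 = (5^2)^2 = 25^2 = 625
5^5 = 5 * 5^4 = 5 * 625 = 3125

Result: 3125
Multiplications needed: 3 (3 lines after 5^1)

5^5 = 3125. Using exponentiation by squaring, this requires 3 multiplications. The key idea: if the exponent is even, square the half-power; if odd, multiply by the base once.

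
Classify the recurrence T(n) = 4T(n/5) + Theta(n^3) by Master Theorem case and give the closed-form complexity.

Master Theorem for T(n) = 4T(n/5) + O(n^3):

a = 4, b = 5, c = 3
log_b(a) = log_5(4) = 0.8614

Case 3: c = 3 > log_5(4) = 0.8614
T(n) = O(n^3) = O(n^3)

For T(n) = 4T(n/5) + O(n^3): log_5(4) = 0.8614. This is Case 3 of the Master Theorem (c > log_b(a), work dominated by root), giving O(n^3).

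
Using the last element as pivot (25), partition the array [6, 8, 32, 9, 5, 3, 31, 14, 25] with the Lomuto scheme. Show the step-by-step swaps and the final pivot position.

Lomuto partition with pivot = 25:

Initial array: [6, 8, 32, 9, 5, 3, 31, 14, 25]

arr[0]=6 <= 25: swap with position 0, array becomes [6, 8, 32, 9, 5, 3, 31, 14, 25]
arr[1]=8 <= 25: swap with position 1, array becomes [6, 8, 32, 9, 5, 3, 31, 14, 25]
arr[2]=32 > 25: no swap
arr[3]=9 <= 25: swap with position 2, array becomes [6, 8, 9, 32, 5, 3, 31, 14, 25]
arr[4]=5 <= 25: swap with position 3, array becomes [6, 8, 9, 5, 32, 3, 31, 14, 25]
arr[5]=3 <= 25: swap with position 4, array becomes [6, 8, 9, 5, 3, 32, 31, 14, 25]
arr[6]=31 > 25: no swap
arr[7]=14 <= 25: swap with position 5, array becomes [6, 8, 9, 5, 3, 14, 31, 32, 25]

Place pivot at position 6: [6, 8, 9, 5, 3, 14, 25, 32, 31]
Pivot position: 6

After partitioning with pivot 25, the array becomes [6, 8, 9, 5, 3, 14, 25, 32, 31]. The pivot is placed at index 6. All elements to the left of the pivot are <= 25, and all elements to the right are > 25.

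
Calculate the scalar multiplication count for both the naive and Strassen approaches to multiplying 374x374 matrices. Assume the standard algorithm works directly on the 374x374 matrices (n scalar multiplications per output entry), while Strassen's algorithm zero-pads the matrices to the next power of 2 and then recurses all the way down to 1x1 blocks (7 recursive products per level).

Matrix multiplication for 374x374 matrices:

Strassen's algorithm requires power-of-2 dimensions. Pad 374x374 to 512x512 (next power of 2).

Standard algorithm: 374^3 = 52313624 multiplications
Strassen's algorithm: 7^(log2(512)) = 7^9 = 40353607 multiplications
Savings: 52313624 - 40353607 = 11960017 multiplications

Standard: 52313624 multiplications (374^3). Strassen: 40353607 multiplications (7^9, after padding to 512x512). Strassen reduces 8 recursive multiplications to 7 at each level.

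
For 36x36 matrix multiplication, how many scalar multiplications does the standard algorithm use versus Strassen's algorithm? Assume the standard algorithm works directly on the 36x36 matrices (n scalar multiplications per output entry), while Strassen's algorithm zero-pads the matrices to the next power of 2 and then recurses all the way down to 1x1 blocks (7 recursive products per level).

Matrix multiplication for 36x36 matrices:

Strassen's algorithm requires power-of-2 dimensions. Pad 36x36 to 64x64 (next power of 2).

Standard algorithm: 36^3 = 46656 multiplications
Strassen's algorithm: 7^(log2(64)) = 7^6 = 117649 multiplications
Difference: 46656 - 117649 = -70993 (Strassen uses MORE here due to padding overhead — for small or just-over-power-of-2 n, padding can outweigh the per-level savings)

Standard: 46656 multiplications (36^3). Strassen: 117649 multiplications (7^6, after padding to 64x64). Strassen reduces 8 recursive multiplications to 7 at each level.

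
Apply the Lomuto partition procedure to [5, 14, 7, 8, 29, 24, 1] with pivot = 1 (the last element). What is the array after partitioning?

Lomuto partition with pivot = 1:

Initial array: [5, 14, 7, 8, 29, 24, 1]

arr[0]=5 > 1: no swap
arr[1]=14 > 1: no swap
arr[2]=7 > 1: no swap
arr[3]=8 > 1: no swap
arr[4]=29 > 1: no swap
arr[5]=24 > 1: no swap

Place pivot at position 0: [1, 14, 7, 8, 29, 24, 5]
Pivot position: 0

After partitioning with pivot 1, the array becomes [1, 14, 7, 8, 29, 24, 5]. The pivot is placed at index 0. All elements to the left of the pivot are <= 1, and all elements to the right are > 1.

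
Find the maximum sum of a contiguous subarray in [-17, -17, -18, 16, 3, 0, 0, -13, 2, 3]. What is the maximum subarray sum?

Using Kadane's algorithm on [-17, -17, -18, 16, 3, 0, 0, -13, 2, 3]:

Scanning through the array:
Position 1 (value -17): max_ending_here = -17, max_so_far = -17
Position 2 (value -18): max_ending_here = -18, max_so_far = -17
Position 3 (value 16): max_ending_here = 16, max_so_far = 16
Position 4 (value 3): max_ending_here = 19, max_so_far = 19
Position 5 (value 0): max_ending_here = 19, max_so_far = 19
Position 6 (value 0): max_ending_here = 19, max_so_far = 19
Position 7 (value -13): max_ending_here = 6, max_so_far = 19
Position 8 (value 2): max_ending_here = 8, max_so_far = 19
Position 9 (value 3): max_ending_here = 11, max_so_far = 19

Maximum subarray: [16, 3]
Maximum sum: 19

The maximum subarray is [16, 3] with sum 19. This subarray runs from index 3 to index 4.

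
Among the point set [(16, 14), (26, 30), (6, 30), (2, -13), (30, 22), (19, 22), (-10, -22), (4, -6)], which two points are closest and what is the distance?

Computing all pairwise distances among 8 points:

d((16, 14), (26, 30)) = 18.868
d((16, 14), (6, 30)) = 18.868
d((16, 14), (2, -13)) = 30.4138
d((16, 14), (30, 22)) = 16.1245
d((16, 14), (19, 22)) = 8.544
d((16, 14), (-10, -22)) = 44.4072
d((16, 14), (4, -6)) = 23.3238
d((26, 30), (6, 30)) = 20.0
d((26, 30), (2, -13)) = 49.2443
d((26, 30), (30, 22)) = 8.9443
d((26, 30), (19, 22)) = 10.6301
d((26, 30), (-10, -22)) = 63.2456
d((26, 30), (4, -6)) = 42.19
d((6, 30), (2, -13)) = 43.1856
d((6, 30), (30, 22)) = 25.2982
d((6, 30), (19, 22)) = 15.2643
d((6, 30), (-10, -22)) = 54.4059
d((6, 30), (4, -6)) = 36.0555
d((2, -13), (30, 22)) = 44.8219
d((2, -13), (19, 22)) = 38.9102
d((2, -13), (-10, -22)) = 15.0
d((2, -13), (4, -6)) = 7.2801 <-- minimum
d((30, 22), (19, 22)) = 11.0
d((30, 22), (-10, -22)) = 59.4643
d((30, 22), (4, -6)) = 38.2099
d((19, 22), (-10, -22)) = 52.6972
d((19, 22), (4, -6)) = 31.7648
d((-10, -22), (4, -6)) = 21.2603

Closest pair: (2, -13) and (4, -6) with distance 7.2801

The closest pair is (2, -13) and (4, -6) with Euclidean distance 7.2801. For 8 points, brute-force pairwise comparison is shown above. For large n, the divide-and-conquer algorithm (sort by x, recurse on halves, check the dividing strip) achieves O(n log n).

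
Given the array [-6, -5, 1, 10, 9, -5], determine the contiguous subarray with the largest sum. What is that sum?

Using Kadane's algorithm on [-6, -5, 1, 10, 9, -5]:

Scanning through the array:
Position 1 (value -5): max_ending_here = -5, max_so_far = -5
Position 2 (value 1): max_ending_here = 1, max_so_far = 1
Position 3 (value 10): max_ending_here = 11, max_so_far = 11
Position 4 (value 9): max_ending_here = 20, max_so_far = 20
Position 5 (value -5): max_ending_here = 15, max_so_far = 20

Maximum subarray: [1, 10, 9]
Maximum sum: 20

The maximum subarray is [1, 10, 9] with sum 20. This subarray runs from index 2 to index 4.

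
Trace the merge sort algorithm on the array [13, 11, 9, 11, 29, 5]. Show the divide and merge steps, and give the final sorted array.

Merge sort trace:

Split: [13, 11, 9, 11, 29, 5] -> [13, 11, 9] and [11, 29, 5]
  Split: [13, 11, 9] -> [13] and [11, 9]
    Split: [11, 9] -> [11] and [9]
    Merge: [11] + [9] -> [9, 11]
  Merge: [13] + [9, 11] -> [9, 11, 13]
  Split: [11, 29, 5] -> [11] and [29, 5]
    Split: [29, 5] -> [29] and [5]
    Merge: [29] + [5] -> [5, 29]
  Merge: [11] + [5, 29] -> [5, 11, 29]
Merge: [9, 11, 13] + [5, 11, 29] -> [5, 9, 11, 11, 13, 29]

Final sorted array: [5, 9, 11, 11, 13, 29]

The merge sort proceeds by recursively splitting the array and merging sorted halves.
After all merges, the sorted array is [5, 9, 11, 11, 13, 29].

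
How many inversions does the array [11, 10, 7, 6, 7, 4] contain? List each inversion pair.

Finding inversions in [11, 10, 7, 6, 7, 4]:

(0, 1): arr[0]=11 > arr[1]=10
(0, 2): arr[0]=11 > arr[2]=7
(0, 3): arr[0]=11 > arr[3]=6
(0, 4): arr[0]=11 > arr[4]=7
(0, 5): arr[0]=11 > arr[5]=4
(1, 2): arr[1]=10 > arr[2]=7
(1, 3): arr[1]=10 > arr[3]=6
(1, 4): arr[1]=10 > arr[4]=7
(1, 5): arr[1]=10 > arr[5]=4
(2, 3): arr[2]=7 > arr[3]=6
(2, 5): arr[2]=7 > arr[5]=4
(3, 5): arr[3]=6 > arr[5]=4
(4, 5): arr[4]=7 > arr[5]=4

Total inversions: 13

The array has 13 inversion(s): (0,1), (0,2), (0,3), (0,4), (0,5), (1,2), (1,3), (1,4), (1,5), (2,3), (2,5), (3,5), (4,5). Each pair (i,j) satisfies i < j and arr[i] > arr[j].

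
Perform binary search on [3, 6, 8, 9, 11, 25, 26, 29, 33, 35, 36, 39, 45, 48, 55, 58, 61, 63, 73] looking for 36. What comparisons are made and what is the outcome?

Binary search for 36 in [3, 6, 8, 9, 11, 25, 26, 29, 33, 35, 36, 39, 45, 48, 55, 58, 61, 63, 73]:

lo=0, hi=18, mid=9, arr[mid]=35 -> 35 < 36, search right half
lo=10, hi=18, mid=14, arr[mid]=55 -> 55 > 36, search left half
lo=10, hi=13, mid=11, arr[mid]=39 -> 39 > 36, search left half
lo=10, hi=10, mid=10, arr[mid]=36 -> Found target at index 10!

Binary search finds 36 at index 10 after 4 comparisons. The search repeatedly halves the search space by comparing with the middle element.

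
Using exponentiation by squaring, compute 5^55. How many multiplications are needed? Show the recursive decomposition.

Computing 5^55 by squaring (build up from 5^1; each line after the first costs one multiplication):

5^1 = 5
5^2 = (5^1)^2 = 5^2 = 25
5^3 = 5 * 5^2 = 5 * 25 = 125
5^6 = (5^3)^2 = 125^2 = 15625
5^12 = (5^6)^2 = 15625^2 = 244140625
5^13 = 5 * 5^12 = 5 * 244140625 = 1220703125
5^26 = (5^13)^2 = 1220703125^2 = 1490116119384765625
5^27 = 5 * 5^26 = 5 * 1490116119384765625 = 7450580596923828125
5^54 = (5^27)^2 = 7450580596923828125^2 = 55511151231257827021181583404541015625
5^55 = 5 * 5^54 = 5 * 55511151231257827021181583404541015625 = 277555756156289135105907917022705078125

Result: 277555756156289135105907917022705078125
Multiplications needed: 9 (9 lines after 5^1)

5^55 = 277555756156289135105907917022705078125. Using exponentiation by squaring, this requires 9 multiplications. The key idea: if the exponent is even, square the half-power; if odd, multiply by the base once.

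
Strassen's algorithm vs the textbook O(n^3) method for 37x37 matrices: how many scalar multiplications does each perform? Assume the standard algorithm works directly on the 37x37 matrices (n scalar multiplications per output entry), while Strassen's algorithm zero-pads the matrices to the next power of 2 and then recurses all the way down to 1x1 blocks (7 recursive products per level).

Matrix multiplication for 37x37 matrices:

Strassen's algorithm requires power-of-2 dimensions. Pad 37x37 to 64x64 (next power of 2).

Standard algorithm: 37^3 = 50653 multiplications
Strassen's algorithm: 7^(log2(64)) = 7^6 = 117649 multiplications
Difference: 50653 - 117649 = -66996 (Strassen uses MORE here due to padding overhead — for small or just-over-power-of-2 n, padding can outweigh the per-level savings)

Standard: 50653 multiplications (37^3). Strassen: 117649 multiplications (7^6, after padding to 64x64). Strassen reduces 8 recursive multiplications to 7 at each level.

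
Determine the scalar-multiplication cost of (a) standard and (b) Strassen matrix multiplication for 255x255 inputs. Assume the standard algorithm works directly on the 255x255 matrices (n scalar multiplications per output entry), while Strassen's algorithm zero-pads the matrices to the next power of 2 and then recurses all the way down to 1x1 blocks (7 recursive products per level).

Matrix multiplication for 255x255 matrices:

Strassen's algorithm requires power-of-2 dimensions. Pad 255x255 to 256x256 (next power of 2).

Standard algorithm: 255^3 = 16581375 multiplications
Strassen's algorithm: 7^(log2(256)) = 7^8 = 5764801 multiplications
Savings: 16581375 - 5764801 = 10816574 multiplications

Standard: 16581375 multiplications (255^3). Strassen: 5764801 multiplications (7^8, after padding to 256x256). Strassen reduces 8 recursive multiplications to 7 at each level.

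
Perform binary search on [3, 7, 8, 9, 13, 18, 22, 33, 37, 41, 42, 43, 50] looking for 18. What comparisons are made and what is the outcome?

Binary search for 18 in [3, 7, 8, 9, 13, 18, 22, 33, 37, 41, 42, 43, 50]:

lo=0, hi=12, mid=6, arr[mid]=22 -> 22 > 18, search left half
lo=0, hi=5, mid=2, arr[mid]=8 -> 8 < 18, search right half
lo=3, hi=5, mid=4, arr[mid]=13 -> 13 < 18, search right half
lo=5, hi=5, mid=5, arr[mid]=18 -> Found target at index 5!

Binary search finds 18 at index 5 after 4 comparisons. The search repeatedly halves the search space by comparing with the middle element.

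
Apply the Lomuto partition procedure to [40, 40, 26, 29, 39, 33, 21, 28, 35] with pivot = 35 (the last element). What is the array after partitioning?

Lomuto partition with pivot = 35:

Initial array: [40, 40, 26, 29, 39, 33, 21, 28, 35]

arr[0]=40 > 35: no swap
arr[1]=40 > 35: no swap
arr[2]=26 <= 35: swap with position 0, array becomes [26, 40, 40, 29, 39, 33, 21, 28, 35]
arr[3]=29 <= 35: swap with position 1, array becomes [26, 29, 40, 40, 39, 33, 21, 28, 35]
arr[4]=39 > 35: no swap
arr[5]=33 <= 35: swap with position 2, array becomes [26, 29, 33, 40, 39, 40, 21, 28, 35]
arr[6]=21 <= 35: swap with position 3, array becomes [26, 29, 33, 21, 39, 40, 40, 28, 35]
arr[7]=28 <= 35: swap with position 4, array becomes [26, 29, 33, 21, 28, 40, 40, 39, 35]

Place pivot at position 5: [26, 29, 33, 21, 28, 35, 40, 39, 40]
Pivot position: 5

After partitioning with pivot 35, the array becomes [26, 29, 33, 21, 28, 35, 40, 39, 40]. The pivot is placed at index 5. All elements to the left of the pivot are <= 35, and all elements to the right are > 35.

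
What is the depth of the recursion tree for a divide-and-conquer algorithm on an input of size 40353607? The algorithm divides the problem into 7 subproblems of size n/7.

For divide and conquer with division factor 7:

Problem sizes at each level:
Level 0: 40353607
Level 1: 5764801
Level 2: 823543
Level 3: 117649
Level 4: 16807
Level 5: 2401
Level 6: 343
Level 7: 49
Level 8: 7
Level 9: 1

The root is level 0 and the size-1 base case is level 9 (the tree spans levels 0 through 9, i.e. 10 levels counting the root), so the depth is the number of divisions: log_7(40353607) = 9

The recursion tree depth is log_7(40353607) = 9. At each level, the problem size is divided by 7, so it takes 9 divisions to reduce to a base case of size 1. The algorithm makes 7 recursive calls at each level.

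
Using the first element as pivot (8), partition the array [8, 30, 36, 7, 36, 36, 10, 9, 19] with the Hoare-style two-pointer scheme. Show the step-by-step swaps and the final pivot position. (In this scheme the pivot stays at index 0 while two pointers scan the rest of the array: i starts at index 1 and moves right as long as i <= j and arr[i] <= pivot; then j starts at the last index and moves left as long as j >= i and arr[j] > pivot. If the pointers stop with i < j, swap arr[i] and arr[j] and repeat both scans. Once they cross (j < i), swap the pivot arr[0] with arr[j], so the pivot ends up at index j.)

Hoare-style two-pointer partition with pivot = 8:

Initial array: [8, 30, 36, 7, 36, 36, 10, 9, 19]

Pointers start at i = 1, j = 8.
i stops at index 1 (arr[1]=30 > 8), j stops at index 3 (arr[3]=7 <= 8): swap arr[1] and arr[3], array becomes [8, 7, 36, 30, 36, 36, 10, 9, 19]
i ends at 2, j ends at 1: the pointers have crossed (j < i), so scanning stops.

Swap pivot arr[0] with arr[1] to place pivot at position 1: [7, 8, 36, 30, 36, 36, 10, 9, 19]
Pivot position: 1

After partitioning with pivot 8, the array becomes [7, 8, 36, 30, 36, 36, 10, 9, 19]. The pivot is placed at index 1. All elements to the left of the pivot are <= 8, and all elements to the right are > 8.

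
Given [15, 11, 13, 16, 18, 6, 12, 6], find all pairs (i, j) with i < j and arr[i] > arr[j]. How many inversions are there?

Finding inversions in [15, 11, 13, 16, 18, 6, 12, 6]:

(0, 1): arr[0]=15 > arr[1]=11
(0, 2): arr[0]=15 > arr[2]=13
(0, 5): arr[0]=15 > arr[5]=6
(0, 6): arr[0]=15 > arr[6]=12
(0, 7): arr[0]=15 > arr[7]=6
(1, 5): arr[1]=11 > arr[5]=6
(1, 7): arr[1]=11 > arr[7]=6
(2, 5): arr[2]=13 > arr[5]=6
(2, 6): arr[2]=13 > arr[6]=12
(2, 7): arr[2]=13 > arr[7]=6
(3, 5): arr[3]=16 > arr[5]=6
(3, 6): arr[3]=16 > arr[6]=12
(3, 7): arr[3]=16 > arr[7]=6
(4, 5): arr[4]=18 > arr[5]=6
(4, 6): arr[4]=18 > arr[6]=12
(4, 7): arr[4]=18 > arr[7]=6
(6, 7): arr[6]=12 > arr[7]=6

Total inversions: 17

The array has 17 inversion(s): (0,1), (0,2), (0,5), (0,6), (0,7), (1,5), (1,7), (2,5), (2,6), (2,7), (3,5), (3,6), (3,7), (4,5), (4,6), (4,7), (6,7). Each pair (i,j) satisfies i < j and arr[i] > arr[j].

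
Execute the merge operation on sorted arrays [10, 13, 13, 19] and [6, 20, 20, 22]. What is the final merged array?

Merging process:

Compare 10 vs 6: take 6 from right. Merged: [6]
Compare 10 vs 20: take 10 from left. Merged: [6, 10]
Compare 13 vs 20: take 13 from left. Merged: [6, 10, 13]
Compare 13 vs 20: take 13 from left. Merged: [6, 10, 13, 13]
Compare 19 vs 20: take 19 from left. Merged: [6, 10, 13, 13, 19]
Append remaining from right: [20, 20, 22]. Merged: [6, 10, 13, 13, 19, 20, 20, 22]

Final merged array: [6, 10, 13, 13, 19, 20, 20, 22]
Total comparisons: 5

The merged array is [6, 10, 13, 13, 19, 20, 20, 22], requiring 5 comparisons. The merge step runs in O(n) time where n is the total number of elements.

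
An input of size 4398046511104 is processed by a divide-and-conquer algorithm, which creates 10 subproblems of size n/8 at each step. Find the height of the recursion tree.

For divide and conquer with division factor 8:

Problem sizes at each level:
Level 0: 4398046511104
Level 1: 549755813888
Level 2: 68719476736
Level 3: 8589934592
Level 4: 1073741824
Level 5: 134217728
Level 6: 16777216
Level 7: 2097152
Level 8: 262144
Level 9: 32768
Level 10: 4096
Level 11: 512
Level 12: 64
Level 13: 8
Level 14: 1

The root is level 0 and the size-1 base case is level 14 (the tree spans levels 0 through 14, i.e. 15 levels counting the root), so the depth is the number of divisions: log_8(4398046511104) = 14

The recursion tree depth is log_8(4398046511104) = 14. At each level, the problem size is divided by 8, so it takes 14 divisions to reduce to a base case of size 1. The algorithm makes 10 recursive calls at each level.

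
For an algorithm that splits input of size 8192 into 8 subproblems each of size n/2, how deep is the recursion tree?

For divide and conquer with division factor 2:

Problem sizes at each level:
Level 0: 8192
Level 1: 4096
Level 2: 2048
Level 3: 1024
Level 4: 512
Level 5: 256
Level 6: 128
Level 7: 64
Level 8: 32
Level 9: 16
Level 10: 8
Level 11: 4
Level 12: 2
Level 13: 1

The root is level 0 and the size-1 base case is level 13 (the tree spans levels 0 through 13, i.e. 14 levels counting the root), so the depth is the number of divisions: log_2(8192) = 13

The recursion tree depth is log_2(8192) = 13. At each level, the problem size is divided by 2, so it takes 13 divisions to reduce to a base case of size 1. The algorithm makes 8 recursive calls at each level.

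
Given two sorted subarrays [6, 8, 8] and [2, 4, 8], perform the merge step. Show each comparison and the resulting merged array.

Merging process:

Compare 6 vs 2: take 2 from right. Merged: [2]
Compare 6 vs 4: take 4 from right. Merged: [2, 4]
Compare 6 vs 8: take 6 from left. Merged: [2, 4, 6]
Compare 8 vs 8: take 8 from left. Merged: [2, 4, 6, 8]
Compare 8 vs 8: take 8 from left. Merged: [2, 4, 6, 8, 8]
Append remaining from right: [8]. Merged: [2, 4, 6, 8, 8, 8]

Final merged array: [2, 4, 6, 8, 8, 8]
Total comparisons: 5

The merged array is [2, 4, 6, 8, 8, 8], requiring 5 comparisons. The merge step runs in O(n) time where n is the total number of elements.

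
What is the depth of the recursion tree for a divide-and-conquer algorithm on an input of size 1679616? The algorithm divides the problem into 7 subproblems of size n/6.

For divide and conquer with division factor 6:

Problem sizes at each level:
Level 0: 1679616
Level 1: 279936
Level 2: 46656
Level 3: 7776
Level 4: 1296
Level 5: 216
Level 6: 36
Level 7: 6
Level 8: 1

The root is level 0 and the size-1 base case is level 8 (the tree spans levels 0 through 8, i.e. 9 levels counting the root), so the depth is the number of divisions: log_6(1679616) = 8

The recursion tree depth is log_6(1679616) = 8. At each level, the problem size is divided by 6, so it takes 8 divisions to reduce to a base case of size 1. The algorithm makes 7 recursive calls at each level.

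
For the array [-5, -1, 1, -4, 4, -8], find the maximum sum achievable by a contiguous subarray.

Using Kadane's algorithm on [-5, -1, 1, -4, 4, -8]:

Scanning through the array:
Position 1 (value -1): max_ending_here = -1, max_so_far = -1
Position 2 (value 1): max_ending_here = 1, max_so_far = 1
Position 3 (value -4): max_ending_here = -3, max_so_far = 1
Position 4 (value 4): max_ending_here = 4, max_so_far = 4
Position 5 (value -8): max_ending_here = -4, max_so_far = 4

Maximum subarray: [4]
Maximum sum: 4

The maximum subarray is [4] with sum 4. This subarray runs from index 4 to index 4.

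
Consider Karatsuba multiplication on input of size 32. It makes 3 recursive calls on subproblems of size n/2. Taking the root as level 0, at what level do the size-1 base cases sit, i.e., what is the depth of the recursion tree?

For divide and conquer with division factor 2:

Problem sizes at each level:
Level 0: 32
Level 1: 16
Level 2: 8
Level 3: 4
Level 4: 2
Level 5: 1

The root is level 0 and the size-1 base case is level 5 (the tree spans levels 0 through 5, i.e. 6 levels counting the root), so the depth is the number of divisions: log_2(32) = 5

The recursion tree depth is log_2(32) = 5. At each level, the problem size is divided by 2, so it takes 5 divisions to reduce to a base case of size 1. The algorithm makes 3 recursive calls at each level.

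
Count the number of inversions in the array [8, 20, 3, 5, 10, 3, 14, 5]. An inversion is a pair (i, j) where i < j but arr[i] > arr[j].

Finding inversions in [8, 20, 3, 5, 10, 3, 14, 5]:

(0, 2): arr[0]=8 > arr[2]=3
(0, 3): arr[0]=8 > arr[3]=5
(0, 5): arr[0]=8 > arr[5]=3
(0, 7): arr[0]=8 > arr[7]=5
(1, 2): arr[1]=20 > arr[2]=3
(1, 3): arr[1]=20 > arr[3]=5
(1, 4): arr[1]=20 > arr[4]=10
(1, 5): arr[1]=20 > arr[5]=3
(1, 6): arr[1]=20 > arr[6]=14
(1, 7): arr[1]=20 > arr[7]=5
(3, 5): arr[3]=5 > arr[5]=3
(4, 5): arr[4]=10 > arr[5]=3
(4, 7): arr[4]=10 > arr[7]=5
(6, 7): arr[6]=14 > arr[7]=5

Total inversions: 14

The array has 14 inversion(s): (0,2), (0,3), (0,5), (0,7), (1,2), (1,3), (1,4), (1,5), (1,6), (1,7), (3,5), (4,5), (4,7), (6,7). Each pair (i,j) satisfies i < j and arr[i] > arr[j].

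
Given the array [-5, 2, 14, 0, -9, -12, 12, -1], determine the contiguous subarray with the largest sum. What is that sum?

Using Kadane's algorithm on [-5, 2, 14, 0, -9, -12, 12, -1]:

Scanning through the array:
Position 1 (value 2): max_ending_here = 2, max_so_far = 2
Position 2 (value 14): max_ending_here = 16, max_so_far = 16
Position 3 (value 0): max_ending_here = 16, max_so_far = 16
Position 4 (value -9): max_ending_here = 7, max_so_far = 16
Position 5 (value -12): max_ending_here = -5, max_so_far = 16
Position 6 (value 12): max_ending_here = 12, max_so_far = 16
Position 7 (value -1): max_ending_here = 11, max_so_far = 16

Maximum subarray: [2, 14]
Maximum sum: 16

The maximum subarray is [2, 14] with sum 16. This subarray runs from index 1 to index 2.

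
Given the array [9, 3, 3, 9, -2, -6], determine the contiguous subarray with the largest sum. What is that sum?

Using Kadane's algorithm on [9, 3, 3, 9, -2, -6]:

Scanning through the array:
Position 1 (value 3): max_ending_here = 12, max_so_far = 12
Position 2 (value 3): max_ending_here = 15, max_so_far = 15
Position 3 (value 9): max_ending_here = 24, max_so_far = 24
Position 4 (value -2): max_ending_here = 22, max_so_far = 24
Position 5 (value -6): max_ending_here = 16, max_so_far = 24

Maximum subarray: [9, 3, 3, 9]
Maximum sum: 24

The maximum subarray is [9, 3, 3, 9] with sum 24. This subarray runs from index 0 to index 3.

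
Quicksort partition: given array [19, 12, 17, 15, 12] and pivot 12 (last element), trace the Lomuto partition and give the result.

Lomuto partition with pivot = 12:

Initial array: [19, 12, 17, 15, 12]

arr[0]=19 > 12: no swap
arr[1]=12 <= 12: swap with position 0, array becomes [12, 19, 17, 15, 12]
arr[2]=17 > 12: no swap
arr[3]=15 > 12: no swap

Place pivot at position 1: [12, 12, 17, 15, 19]
Pivot position: 1

After partitioning with pivot 12, the array becomes [12, 12, 17, 15, 19]. The pivot is placed at index 1. All elements to the left of the pivot are <= 12, and all elements to the right are > 12.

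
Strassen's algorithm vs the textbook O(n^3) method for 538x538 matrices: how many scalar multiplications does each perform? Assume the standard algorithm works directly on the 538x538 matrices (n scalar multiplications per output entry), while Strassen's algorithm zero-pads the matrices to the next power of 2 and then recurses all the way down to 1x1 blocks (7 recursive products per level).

Matrix multiplication for 538x538 matrices:

Strassen's algorithm requires power-of-2 dimensions. Pad 538x538 to 1024x1024 (next power of 2).

Standard algorithm: 538^3 = 155720872 multiplications
Strassen's algorithm: 7^(log2(1024)) = 7^10 = 282475249 multiplications
Difference: 155720872 - 282475249 = -126754377 (Strassen uses MORE here due to padding overhead — for small or just-over-power-of-2 n, padding can outweigh the per-level savings)

Standard: 155720872 multiplications (538^3). Strassen: 282475249 multiplications (7^10, after padding to 1024x1024). Strassen reduces 8 recursive multiplications to 7 at each level.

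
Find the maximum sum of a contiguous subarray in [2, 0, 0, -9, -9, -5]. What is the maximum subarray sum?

Using Kadane's algorithm on [2, 0, 0, -9, -9, -5]:

Scanning through the array:
Position 1 (value 0): max_ending_here = 2, max_so_far = 2
Position 2 (value 0): max_ending_here = 2, max_so_far = 2
Position 3 (value -9): max_ending_here = -7, max_so_far = 2
Position 4 (value -9): max_ending_here = -9, max_so_far = 2
Position 5 (value -5): max_ending_here = -5, max_so_far = 2

Maximum subarray: [2]
Maximum sum: 2

The maximum subarray is [2] with sum 2. This subarray runs from index 0 to index 0.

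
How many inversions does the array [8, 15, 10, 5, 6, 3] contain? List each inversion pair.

Finding inversions in [8, 15, 10, 5, 6, 3]:

(0, 3): arr[0]=8 > arr[3]=5
(0, 4): arr[0]=8 > arr[4]=6
(0, 5): arr[0]=8 > arr[5]=3
(1, 2): arr[1]=15 > arr[2]=10
(1, 3): arr[1]=15 > arr[3]=5
(1, 4): arr[1]=15 > arr[4]=6
(1, 5): arr[1]=15 > arr[5]=3
(2, 3): arr[2]=10 > arr[3]=5
(2, 4): arr[2]=10 > arr[4]=6
(2, 5): arr[2]=10 > arr[5]=3
(3, 5): arr[3]=5 > arr[5]=3
(4, 5): arr[4]=6 > arr[5]=3

Total inversions: 12

The array has 12 inversion(s): (0,3), (0,4), (0,5), (1,2), (1,3), (1,4), (1,5), (2,3), (2,4), (2,5), (3,5), (4,5). Each pair (i,j) satisfies i < j and arr[i] > arr[j].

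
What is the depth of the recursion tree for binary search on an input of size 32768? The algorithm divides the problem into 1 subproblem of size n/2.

For divide and conquer with division factor 2:

Problem sizes at each level:
Level 0: 32768
Level 1: 16384
Level 2: 8192
Level 3: 4096
Level 4: 2048
Level 5: 1024
Level 6: 512
Level 7: 256
Level 8: 128
Level 9: 64
Level 10: 32
Level 11: 16
Level 12: 8
Level 13: 4
Level 14: 2
Level 15: 1

The root is level 0 and the size-1 base case is level 15 (the tree spans levels 0 through 15, i.e. 16 levels counting the root), so the depth is the number of divisions: log_2(32768) = 15

The recursion tree depth is log_2(32768) = 15. At each level, the problem size is divided by 2, so it takes 15 divisions to reduce to a base case of size 1. The algorithm makes 1 recursive call at each level.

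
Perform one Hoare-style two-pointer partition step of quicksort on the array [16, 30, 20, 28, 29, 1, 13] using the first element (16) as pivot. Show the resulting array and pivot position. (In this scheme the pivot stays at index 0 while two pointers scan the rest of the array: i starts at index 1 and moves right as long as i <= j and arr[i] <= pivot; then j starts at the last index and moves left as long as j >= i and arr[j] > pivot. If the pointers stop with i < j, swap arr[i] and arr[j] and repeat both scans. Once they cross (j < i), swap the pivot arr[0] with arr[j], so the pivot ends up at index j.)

Hoare-style two-pointer partition with pivot = 16:

Initial array: [16, 30, 20, 28, 29, 1, 13]

Pointers start at i = 1, j = 6.
i stops at index 1 (arr[1]=30 > 16), j stops at index 6 (arr[6]=13 <= 16): swap arr[1] and arr[6], array becomes [16, 13, 20, 28, 29, 1, 30]
i stops at index 2 (arr[2]=20 > 16), j stops at index 5 (arr[5]=1 <= 16): swap arr[2] and arr[5], array becomes [16, 13, 1, 28, 29, 20, 30]
i ends at 3, j ends at 2: the pointers have crossed (j < i), so scanning stops.

Swap pivot arr[0] with arr[2] to place pivot at position 2: [1, 13, 16, 28, 29, 20, 30]
Pivot position: 2

After partitioning with pivot 16, the array becomes [1, 13, 16, 28, 29, 20, 30]. The pivot is placed at index 2. All elements to the left of the pivot are <= 16, and all elements to the right are > 16.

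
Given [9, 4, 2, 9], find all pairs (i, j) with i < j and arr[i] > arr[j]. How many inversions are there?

Finding inversions in [9, 4, 2, 9]:

(0, 1): arr[0]=9 > arr[1]=4
(0, 2): arr[0]=9 > arr[2]=2
(1, 2): arr[1]=4 > arr[2]=2

Total inversions: 3

The array has 3 inversion(s): (0,1), (0,2), (1,2). Each pair (i,j) satisfies i < j and arr[i] > arr[j].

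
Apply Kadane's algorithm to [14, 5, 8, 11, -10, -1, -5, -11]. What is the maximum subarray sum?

Using Kadane's algorithm on [14, 5, 8, 11, -10, -1, -5, -11]:

Scanning through the array:
Position 1 (value 5): max_ending_here = 19, max_so_far = 19
Position 2 (value 8): max_ending_here = 27, max_so_far = 27
Position 3 (value 11): max_ending_here = 38, max_so_far = 38
Position 4 (value -10): max_ending_here = 28, max_so_far = 38
Position 5 (value -1): max_ending_here = 27, max_so_far = 38
Position 6 (value -5): max_ending_here = 22, max_so_far = 38
Position 7 (value -11): max_ending_here = 11, max_so_far = 38

Maximum subarray: [14, 5, 8, 11]
Maximum sum: 38

The maximum subarray is [14, 5, 8, 11] with sum 38. This subarray runs from index 0 to index 3.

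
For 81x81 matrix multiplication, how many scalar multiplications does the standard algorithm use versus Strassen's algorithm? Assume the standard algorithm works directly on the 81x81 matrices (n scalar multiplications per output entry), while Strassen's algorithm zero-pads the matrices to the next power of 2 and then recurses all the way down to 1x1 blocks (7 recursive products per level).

Matrix multiplication for 81x81 matrices:

Strassen's algorithm requires power-of-2 dimensions. Pad 81x81 to 128x128 (next power of 2).

Standard algorithm: 81^3 = 531441 multiplications
Strassen's algorithm: 7^(log2(128)) = 7^7 = 823543 multiplications
Difference: 531441 - 823543 = -292102 (Strassen uses MORE here due to padding overhead — for small or just-over-power-of-2 n, padding can outweigh the per-level savings)

Standard: 531441 multiplications (81^3). Strassen: 823543 multiplications (7^7, after padding to 128x128). Strassen reduces 8 recursive multiplications to 7 at each level.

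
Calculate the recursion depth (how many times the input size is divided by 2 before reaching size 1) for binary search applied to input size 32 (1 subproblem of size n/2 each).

For divide and conquer with division factor 2:

Problem sizes at each level:
Level 0: 32
Level 1: 16
Level 2: 8
Level 3: 4
Level 4: 2
Level 5: 1

The root is level 0 and the size-1 base case is level 5 (the tree spans levels 0 through 5, i.e. 6 levels counting the root), so the depth is the number of divisions: log_2(32) = 5

The recursion tree depth is log_2(32) = 5. At each level, the problem size is divided by 2, so it takes 5 divisions to reduce to a base case of size 1. The algorithm makes 1 recursive call at each level.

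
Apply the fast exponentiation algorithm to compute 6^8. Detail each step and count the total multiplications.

Computing 6^8 by squaring (build up from 6^1; each line after the first costs one multiplication):

6^1 = 6
6^2 = (6^1)^2 = 6^2 = 36
6^4 = (6^2)^2 = 36^2 = 1296
6^8 = (6^4)^2 = 1296^2 = 1679616

Result: 1679616
Multiplications needed: 3 (3 lines after 6^1)

6^8 = 1679616. Using exponentiation by squaring, this requires 3 multiplications. The key idea: if the exponent is even, square the half-power; if odd, multiply by the base once.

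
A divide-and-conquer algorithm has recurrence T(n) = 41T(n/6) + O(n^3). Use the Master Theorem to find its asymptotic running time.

Master Theorem for T(n) = 41T(n/6) + O(n^3):

a = 41, b = 6, c = 3
log_b(a) = log_6(41) = 2.0726

Case 3: c = 3 > log_6(41) = 2.0726
T(n) = O(n^3) = O(n^3)

For T(n) = 41T(n/6) + O(n^3): log_6(41) = 2.0726. This is Case 3 of the Master Theorem (c > log_b(a), work dominated by root), giving O(n^3).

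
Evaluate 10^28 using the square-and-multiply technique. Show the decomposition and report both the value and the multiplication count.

Computing 10^28 by squaring (build up from 10^1; each line after the first costs one multiplication):

10^1 = 10
10^2 = (10^1)^2 = 10^2 = 100
10^3 = 10 * 10^2 = 10 * 100 = 1000
10^6 = (10^3)^2 = 1000^2 = 1000000
10^7 = 10 * 10^6 = 10 * 1000000 = 10000000
10^14 = (10^7)^2 = 10000000^2 = 100000000000000
10^28 = (10^14)^2 = 100000000000000^2 = 10000000000000000000000000000

Result: 10000000000000000000000000000
Multiplications needed: 6 (6 lines after 10^1)

10^28 = 10000000000000000000000000000. Using exponentiation by squaring, this requires 6 multiplications. The key idea: if the exponent is even, square the half-power; if odd, multiply by the base once.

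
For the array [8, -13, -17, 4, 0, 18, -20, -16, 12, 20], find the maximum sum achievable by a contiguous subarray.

Using Kadane's algorithm on [8, -13, -17, 4, 0, 18, -20, -16, 12, 20]:

Scanning through the array:
Position 1 (value -13): max_ending_here = -5, max_so_far = 8
Position 2 (value -17): max_ending_here = -17, max_so_far = 8
Position 3 (value 4): max_ending_here = 4, max_so_far = 8
Position 4 (value 0): max_ending_here = 4, max_so_far = 8
Position 5 (value 18): max_ending_here = 22, max_so_far = 22
Position 6 (value -20): max_ending_here = 2, max_so_far = 22
Position 7 (value -16): max_ending_here = -14, max_so_far = 22
Position 8 (value 12): max_ending_here = 12, max_so_far = 22
Position 9 (value 20): max_ending_here = 32, max_so_far = 32

Maximum subarray: [12, 20]
Maximum sum: 32

The maximum subarray is [12, 20] with sum 32. This subarray runs from index 8 to index 9.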